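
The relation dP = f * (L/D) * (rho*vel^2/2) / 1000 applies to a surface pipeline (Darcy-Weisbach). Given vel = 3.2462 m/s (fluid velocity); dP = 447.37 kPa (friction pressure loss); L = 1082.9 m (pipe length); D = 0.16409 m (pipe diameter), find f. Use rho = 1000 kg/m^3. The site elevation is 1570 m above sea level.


f = dP*1000 / ((L/D)*(rho*vel^2/2))
f = 447.37*1000 / ((1082.9/0.16409)*(1000*3.2462^2/2))
f = 0.012866


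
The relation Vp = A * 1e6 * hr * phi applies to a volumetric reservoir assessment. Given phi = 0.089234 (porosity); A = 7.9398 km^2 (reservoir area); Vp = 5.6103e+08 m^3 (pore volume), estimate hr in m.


hr = Vp / (A * 1e6 * phi)
hr = 5.6103e+08 / (7.9398 * 1e6 * 0.089234)
hr = 791.86 m


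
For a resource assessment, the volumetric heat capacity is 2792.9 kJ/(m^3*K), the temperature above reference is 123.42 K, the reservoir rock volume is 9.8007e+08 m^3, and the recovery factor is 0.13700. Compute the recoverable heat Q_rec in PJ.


Step 1: Q_s = Vr*rhoc*dT/1e12 = 9.8007e+08*2792.9*123.42/1e12 = 337.8299 PJ
Step 2: Q_rec = Q_s * RF = 337.8299 * 0.137 = 46.283 PJ
Q_rec = 46.283 PJ


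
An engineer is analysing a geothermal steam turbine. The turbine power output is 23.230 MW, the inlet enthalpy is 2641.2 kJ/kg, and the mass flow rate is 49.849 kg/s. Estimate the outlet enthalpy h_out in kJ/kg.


h_out = h_in - P * 1000 / mdot
h_out = 2641.2 - 23.230 * 1000 / 49.849
h_out = 2175.2 kJ/kg


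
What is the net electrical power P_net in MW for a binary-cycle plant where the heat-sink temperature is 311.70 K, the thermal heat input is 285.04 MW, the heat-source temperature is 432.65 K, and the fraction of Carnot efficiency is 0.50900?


Step 1: eta = (1 - Tc/Th)*f = (1 - 311.7/432.65)*0.509 = 0.1422941
Step 2: P_net = eta * Q_in = 0.1422941 * 285.04 = 40.560 MW
P_net = 40.560 MW


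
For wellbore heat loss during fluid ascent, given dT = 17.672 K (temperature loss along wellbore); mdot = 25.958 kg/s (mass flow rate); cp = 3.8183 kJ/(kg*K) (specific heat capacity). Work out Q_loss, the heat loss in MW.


Q_loss = mdot * cp * dT
Q_loss = 25.958 * 3.8183 * 17.672
Q_loss = 1751.568 kW
Convert: 1751.568 kW * 0.001 = 1.7516 MW
Q_loss = 1.7516 MW


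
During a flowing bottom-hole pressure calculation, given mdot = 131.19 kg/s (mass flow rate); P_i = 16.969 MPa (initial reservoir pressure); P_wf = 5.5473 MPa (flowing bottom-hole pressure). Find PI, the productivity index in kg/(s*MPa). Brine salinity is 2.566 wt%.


PI = mdot / (P_i - P_wf)
PI = 131.19 / (16.969 - 5.5473)
PI = 11.486 kg/(s*MPa)


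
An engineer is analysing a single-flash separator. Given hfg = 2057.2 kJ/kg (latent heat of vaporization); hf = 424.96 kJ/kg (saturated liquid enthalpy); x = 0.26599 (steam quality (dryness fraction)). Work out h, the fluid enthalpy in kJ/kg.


h = hf + x * hfg
h = 424.96 + 0.26599 * 2057.2
h = 972.15 kJ/kg


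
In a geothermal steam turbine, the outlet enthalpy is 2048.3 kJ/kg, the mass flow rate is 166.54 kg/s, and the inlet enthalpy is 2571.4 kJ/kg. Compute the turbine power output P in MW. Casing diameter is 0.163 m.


P = mdot * (h_in - h_out) / 1000
P = 166.54 * (2571.4 - 2048.3) / 1000
P = 87.117 MW


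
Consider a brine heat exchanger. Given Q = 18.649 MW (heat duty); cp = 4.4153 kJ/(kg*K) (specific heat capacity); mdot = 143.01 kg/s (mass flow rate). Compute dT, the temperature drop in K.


dT = Q * 1000 / (mdot * cp)
dT = 18.649 * 1000 / (143.01 * 4.4153)
dT = 29.534 K


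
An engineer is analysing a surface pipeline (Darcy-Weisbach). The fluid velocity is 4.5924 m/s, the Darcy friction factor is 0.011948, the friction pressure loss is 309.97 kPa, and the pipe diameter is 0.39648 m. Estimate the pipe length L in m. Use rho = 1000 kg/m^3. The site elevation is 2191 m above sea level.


L = dP*1000*D / (f*rho*vel^2/2)
L = 309.97*1000*0.39648 / (0.011948*1000*4.5924^2/2)
L = 975.43 m


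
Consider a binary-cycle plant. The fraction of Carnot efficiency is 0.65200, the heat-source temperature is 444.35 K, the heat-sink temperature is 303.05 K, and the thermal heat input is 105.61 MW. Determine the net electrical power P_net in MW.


Step 1: eta = (1 - Tc/Th)*f = (1 - 303.05/444.35)*0.652 = 0.2073312
Step 2: P_net = eta * Q_in = 0.2073312 * 105.61 = 21.896 MW
P_net = 21.896 MW


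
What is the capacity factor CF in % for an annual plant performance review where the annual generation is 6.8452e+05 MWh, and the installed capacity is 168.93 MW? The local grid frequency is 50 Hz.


CF = E_a / (cap * 8760) * 100
CF = 6.8452e+05 / (168.93 * 8760) * 100
CF = 46.257 %


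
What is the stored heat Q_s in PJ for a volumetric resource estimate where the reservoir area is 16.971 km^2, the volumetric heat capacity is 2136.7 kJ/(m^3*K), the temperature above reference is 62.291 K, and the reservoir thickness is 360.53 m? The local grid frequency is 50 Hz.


Step 1: Vr = A*1e6*hr = 16.971*1e6*360.53 = 6.118555e+09 m^3
Step 2: Q_s = Vr*rhoc*dT/1e12 = 6.118555e+09*2136.7*62.291/1e12 = 814.36 PJ
Q_s = 814.36 PJ


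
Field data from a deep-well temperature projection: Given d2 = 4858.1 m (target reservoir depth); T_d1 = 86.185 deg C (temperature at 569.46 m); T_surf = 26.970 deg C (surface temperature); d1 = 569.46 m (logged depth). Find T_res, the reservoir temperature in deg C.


Step 1: grad = (T_d1 - T_surf)/d1 * 1000 = (86.185 - 26.97)/569.46 * 1000 = 103.9845 deg C/km
Step 2: T_res = T_surf + grad*d2/1000 = 26.97 + 103.9845*4858.1/1000 = 532.14 deg C
T_res = 532.14 deg C


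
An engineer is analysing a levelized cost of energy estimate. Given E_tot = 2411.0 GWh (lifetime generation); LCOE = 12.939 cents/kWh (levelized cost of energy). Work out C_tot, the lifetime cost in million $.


C_tot = LCOE / 100 * E_tot
C_tot = 12.939 / 100 * 2411.0
C_tot = 311.96 million $


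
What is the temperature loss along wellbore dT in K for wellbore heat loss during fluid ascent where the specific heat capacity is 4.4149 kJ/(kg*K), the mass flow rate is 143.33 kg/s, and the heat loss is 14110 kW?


dT = Q_loss / (mdot * cp)
dT = 14110 / (143.33 * 4.4149)
dT = 22.298 K


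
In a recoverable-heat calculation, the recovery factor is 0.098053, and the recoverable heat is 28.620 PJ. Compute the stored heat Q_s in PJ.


Q_s = Q_rec / RF
Q_s = 28.620 / 0.098053
Q_s = 291.88 PJ


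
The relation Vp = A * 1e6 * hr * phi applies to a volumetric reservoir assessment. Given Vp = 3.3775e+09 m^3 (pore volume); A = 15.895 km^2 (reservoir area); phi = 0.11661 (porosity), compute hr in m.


hr = Vp / (A * 1e6 * phi)
hr = 3.3775e+09 / (15.895 * 1e6 * 0.11661)
hr = 1822.2 m


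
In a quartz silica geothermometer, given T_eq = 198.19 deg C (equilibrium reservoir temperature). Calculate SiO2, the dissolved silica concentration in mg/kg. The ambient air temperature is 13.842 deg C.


SiO2 = 10^(5.19 - 1309/(T_eq + 273.15))
SiO2 = 10^(5.19 - 1309/(198.19 + 273.15))
SiO2 = 258.71 mg/kg


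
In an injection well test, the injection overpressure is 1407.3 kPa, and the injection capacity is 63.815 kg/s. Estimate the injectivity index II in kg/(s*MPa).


II = mdot * 1000 / dP
II = 63.815 * 1000 / 1407.3
II = 45.346 kg/(s*MPa)


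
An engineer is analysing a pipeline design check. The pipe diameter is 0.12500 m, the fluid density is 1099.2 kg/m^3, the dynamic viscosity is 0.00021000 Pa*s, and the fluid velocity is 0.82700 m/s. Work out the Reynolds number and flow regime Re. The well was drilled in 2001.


Step 1: Re = rho*vel*D/mu = 1099.2*0.827*0.125/0.00021 = 5.4109e+05
Step 2: Re = 5.4109e+05 > 4000, so flow is turbulent.
Re = 5.4109e+05 (turbulent)


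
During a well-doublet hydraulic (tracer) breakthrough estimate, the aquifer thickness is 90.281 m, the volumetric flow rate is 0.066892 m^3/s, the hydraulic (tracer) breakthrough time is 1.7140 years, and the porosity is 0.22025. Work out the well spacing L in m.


L = sqrt(t_bt*365.25*86400*3*Qv / (pi*hr*phi))
L = sqrt(1.7140*365.25*86400*3*0.066892 / (pi*90.281*0.22025))
L = 416.84 m


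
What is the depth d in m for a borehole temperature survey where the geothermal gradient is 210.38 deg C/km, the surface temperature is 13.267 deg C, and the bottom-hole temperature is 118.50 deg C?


d = (T_d - T_surf) / grad * 1000
d = (118.50 - 13.267) / 210.38 * 1000
d = 500.20 m


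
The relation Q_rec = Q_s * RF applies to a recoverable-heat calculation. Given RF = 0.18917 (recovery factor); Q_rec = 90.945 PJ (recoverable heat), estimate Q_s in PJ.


Q_s = Q_rec / RF
Q_s = 90.945 / 0.18917
Q_s = 480.76 PJ


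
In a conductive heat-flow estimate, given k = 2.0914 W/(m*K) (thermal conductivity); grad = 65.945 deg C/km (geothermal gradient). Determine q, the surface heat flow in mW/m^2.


q = k * grad / 1000
q = 2.0914 * 65.945 / 1000
q = 0.1379174 W/m^2
Convert: 0.1379174 W/m^2 * 1000.0 = 137.92 mW/m^2
q = 137.92 mW/m^2


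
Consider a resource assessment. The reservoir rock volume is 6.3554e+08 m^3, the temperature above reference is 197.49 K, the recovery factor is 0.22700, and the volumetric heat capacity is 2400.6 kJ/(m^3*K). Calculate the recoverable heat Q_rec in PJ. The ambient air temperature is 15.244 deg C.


Step 1: Q_s = Vr*rhoc*dT/1e12 = 6.3554e+08*2400.6*197.49/1e12 = 301.3060 PJ
Step 2: Q_rec = Q_s * RF = 301.3060 * 0.227 = 68.396 PJ
Q_rec = 68.396 PJ


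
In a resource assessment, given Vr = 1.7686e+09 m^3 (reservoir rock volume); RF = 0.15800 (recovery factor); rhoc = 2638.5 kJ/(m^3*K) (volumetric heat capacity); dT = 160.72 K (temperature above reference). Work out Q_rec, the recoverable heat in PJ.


Step 1: Q_s = Vr*rhoc*dT/1e12 = 1.7686e+09*2638.5*160.72/1e12 = 749.9920 PJ
Step 2: Q_rec = Q_s * RF = 749.9920 * 0.158 = 118.50 PJ
Q_rec = 118.50 PJ


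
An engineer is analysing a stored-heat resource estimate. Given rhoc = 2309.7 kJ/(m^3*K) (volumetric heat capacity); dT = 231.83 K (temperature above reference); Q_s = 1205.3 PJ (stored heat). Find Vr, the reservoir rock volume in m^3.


Vr = Q_s * 1e12 / (rhoc * dT)
Vr = 1205.3 * 1e12 / (2309.7 * 231.83)
Vr = 2.2510e+09 m^3


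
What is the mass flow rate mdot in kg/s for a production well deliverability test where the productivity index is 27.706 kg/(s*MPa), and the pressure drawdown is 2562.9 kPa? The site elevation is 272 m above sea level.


mdot = PI * dP / 1000
mdot = 27.706 * 2562.9 / 1000
mdot = 71.008 kg/s


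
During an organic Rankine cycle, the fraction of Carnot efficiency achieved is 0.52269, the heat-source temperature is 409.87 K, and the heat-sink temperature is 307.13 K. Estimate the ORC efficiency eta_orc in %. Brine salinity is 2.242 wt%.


eta_orc = (1 - Tc/Th) * f * 100
eta_orc = (1 - 307.13/409.87) * 0.52269 * 100
eta_orc = 13.102 %


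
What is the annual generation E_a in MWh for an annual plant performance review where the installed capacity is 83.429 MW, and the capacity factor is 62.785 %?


E_a = CF / 100 * cap * 8760
E_a = 62.785 / 100 * 83.429 * 8760
E_a = 4.5886e+05 MWh


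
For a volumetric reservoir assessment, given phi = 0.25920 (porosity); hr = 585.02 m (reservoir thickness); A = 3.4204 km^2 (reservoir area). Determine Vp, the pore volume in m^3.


Vp = A * 1e6 * hr * phi
Vp = 3.4204 * 1e6 * 585.02 * 0.25920
Vp = 5.1866e+08 m^3


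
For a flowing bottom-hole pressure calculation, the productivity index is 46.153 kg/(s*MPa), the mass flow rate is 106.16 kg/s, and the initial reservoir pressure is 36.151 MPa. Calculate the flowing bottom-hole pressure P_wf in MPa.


P_wf = P_i - mdot / PI
P_wf = 36.151 - 106.16 / 46.153
P_wf = 33.851 MPa


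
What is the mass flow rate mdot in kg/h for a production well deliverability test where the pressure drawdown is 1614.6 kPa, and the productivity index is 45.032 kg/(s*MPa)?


mdot = PI * dP / 1000
mdot = 45.032 * 1614.6 / 1000
mdot = 72.70867 kg/s
Convert: 72.70867 kg/s * 3600.0 = 2.6175e+05 kg/h
mdot = 2.6175e+05 kg/h


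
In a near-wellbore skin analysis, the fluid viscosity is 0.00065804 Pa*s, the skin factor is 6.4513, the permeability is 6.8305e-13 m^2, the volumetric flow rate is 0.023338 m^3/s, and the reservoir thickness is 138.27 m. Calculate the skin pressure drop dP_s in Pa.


dP_s = S * q * mu / (2*pi*k*hr) / 1000
dP_s = 6.4513 * 0.023338 * 0.00065804 / (2*pi*6.8305e-13*138.27) / 1000
dP_s = 166.9563 kPa
Convert: 166.9563 kPa * 1000.0 = 1.6696e+05 Pa
dP_s = 1.6696e+05 Pa


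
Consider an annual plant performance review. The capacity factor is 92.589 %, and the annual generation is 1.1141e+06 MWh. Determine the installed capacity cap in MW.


cap = E_a / (CF/100 * 8760)
cap = 1.1141e+06 / (92.589/100 * 8760)
cap = 137.36 MW


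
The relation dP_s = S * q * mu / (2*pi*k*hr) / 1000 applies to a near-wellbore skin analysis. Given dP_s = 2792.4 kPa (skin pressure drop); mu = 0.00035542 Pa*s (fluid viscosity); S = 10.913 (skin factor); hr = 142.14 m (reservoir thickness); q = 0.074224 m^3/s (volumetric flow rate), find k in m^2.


k = S*q*mu / (2*pi*dP_s*1000*hr)
k = 10.913*0.074224*0.00035542 / (2*pi*2792.4*1000*142.14)
k = 1.1544e-13 m^2


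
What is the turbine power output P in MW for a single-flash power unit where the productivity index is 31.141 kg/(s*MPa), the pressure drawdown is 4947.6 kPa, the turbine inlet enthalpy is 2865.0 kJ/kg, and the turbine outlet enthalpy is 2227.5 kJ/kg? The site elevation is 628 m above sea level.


Step 1: mdot = PI * dP / 1000 = 31.141 * 4947.6 / 1000 = 154.0732 kg/s
Step 2: P = mdot*(h_in - h_out)/1000 = 154.0732*(2865.0 - 2227.5)/1000 = 98.222 MW
P = 98.222 MW


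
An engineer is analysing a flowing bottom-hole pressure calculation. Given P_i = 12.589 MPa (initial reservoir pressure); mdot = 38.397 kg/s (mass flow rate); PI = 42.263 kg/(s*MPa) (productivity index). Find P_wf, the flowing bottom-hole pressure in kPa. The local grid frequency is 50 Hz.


P_wf = P_i - mdot / PI
P_wf = 12.589 - 38.397 / 42.263
P_wf = 11.68047 MPa
Convert: 11.68047 MPa * 1000.0 = 11680 kPa
P_wf = 11680 kPa


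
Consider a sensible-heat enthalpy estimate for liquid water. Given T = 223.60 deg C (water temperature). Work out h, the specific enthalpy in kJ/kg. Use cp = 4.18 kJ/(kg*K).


h = cp * T
h = 4.18 * 223.60
h = 934.65 kJ/kg


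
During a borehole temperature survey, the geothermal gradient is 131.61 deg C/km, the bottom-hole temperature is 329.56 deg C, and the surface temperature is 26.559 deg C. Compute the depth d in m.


d = (T_d - T_surf) / grad * 1000
d = (329.56 - 26.559) / 131.61 * 1000
d = 2302.3 m


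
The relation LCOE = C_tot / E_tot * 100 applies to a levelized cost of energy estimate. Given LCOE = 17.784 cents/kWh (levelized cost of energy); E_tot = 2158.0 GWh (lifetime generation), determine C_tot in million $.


C_tot = LCOE / 100 * E_tot
C_tot = 17.784 / 100 * 2158.0
C_tot = 383.78 million $


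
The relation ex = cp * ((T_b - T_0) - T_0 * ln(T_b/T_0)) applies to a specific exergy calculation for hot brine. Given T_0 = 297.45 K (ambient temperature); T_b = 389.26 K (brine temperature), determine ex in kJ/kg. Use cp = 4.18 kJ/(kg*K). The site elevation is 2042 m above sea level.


ex = cp * ((T_b - T_0) - T_0 * ln(T_b/T_0))
ex = 4.18 * ((389.26 - 297.45) - 297.45 * ln(389.26/297.45))
ex = 49.305 kJ/kg


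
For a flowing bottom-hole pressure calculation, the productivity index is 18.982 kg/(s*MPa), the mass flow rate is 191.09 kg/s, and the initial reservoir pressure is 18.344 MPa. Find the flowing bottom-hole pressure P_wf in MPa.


P_wf = P_i - mdot / PI
P_wf = 18.344 - 191.09 / 18.982
P_wf = 8.2771 MPa


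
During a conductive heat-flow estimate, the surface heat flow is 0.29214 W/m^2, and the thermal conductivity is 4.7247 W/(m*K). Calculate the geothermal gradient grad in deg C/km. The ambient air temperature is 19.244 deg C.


grad = q * 1000 / k
grad = 0.29214 * 1000 / 4.7247
grad = 61.832 deg C/km


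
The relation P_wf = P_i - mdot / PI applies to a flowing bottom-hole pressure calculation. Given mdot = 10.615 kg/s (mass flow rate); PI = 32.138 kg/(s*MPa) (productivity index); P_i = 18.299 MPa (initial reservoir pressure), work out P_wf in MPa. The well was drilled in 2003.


P_wf = P_i - mdot / PI
P_wf = 18.299 - 10.615 / 32.138
P_wf = 17.969 MPa


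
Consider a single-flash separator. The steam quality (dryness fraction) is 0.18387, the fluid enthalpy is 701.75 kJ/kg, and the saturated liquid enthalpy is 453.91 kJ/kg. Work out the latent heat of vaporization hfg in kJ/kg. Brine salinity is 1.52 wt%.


hfg = (h - hf) / x
hfg = (701.75 - 453.91) / 0.18387
hfg = 1347.9 kJ/kg


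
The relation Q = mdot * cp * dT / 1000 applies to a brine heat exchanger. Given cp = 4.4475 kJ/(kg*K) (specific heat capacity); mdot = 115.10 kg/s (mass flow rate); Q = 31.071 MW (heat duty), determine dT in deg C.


dT = Q * 1000 / (mdot * cp)
dT = 31.071 * 1000 / (115.10 * 4.4475)
dT = 60.69654 K
Convert (temperature difference, 1 K = 1 deg C): 60.69654 K = 60.69654 deg C
dT = 60.697 deg C


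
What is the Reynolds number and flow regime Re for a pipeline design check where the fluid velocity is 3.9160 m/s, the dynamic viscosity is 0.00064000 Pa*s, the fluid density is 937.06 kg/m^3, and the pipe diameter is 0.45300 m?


Step 1: Re = rho*vel*D/mu = 937.06*3.916*0.453/0.00064 = 2.5973e+06
Step 2: Re = 2.5973e+06 > 4000, so flow is turbulent.
Re = 2.5973e+06 (turbulent)


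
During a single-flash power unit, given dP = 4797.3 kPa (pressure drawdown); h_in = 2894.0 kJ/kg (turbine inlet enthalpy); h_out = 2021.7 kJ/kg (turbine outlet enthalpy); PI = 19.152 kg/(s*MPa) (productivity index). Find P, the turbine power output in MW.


Step 1: mdot = PI * dP / 1000 = 19.152 * 4797.3 / 1000 = 91.87789 kg/s
Step 2: P = mdot*(h_in - h_out)/1000 = 91.87789*(2894.0 - 2021.7)/1000 = 80.145 MW
P = 80.145 MW


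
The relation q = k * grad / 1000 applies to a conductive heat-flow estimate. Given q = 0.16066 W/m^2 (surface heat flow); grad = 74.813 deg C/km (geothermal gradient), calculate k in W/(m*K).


k = q * 1000 / grad
k = 0.16066 * 1000 / 74.813
k = 2.1475 W/(m*K)


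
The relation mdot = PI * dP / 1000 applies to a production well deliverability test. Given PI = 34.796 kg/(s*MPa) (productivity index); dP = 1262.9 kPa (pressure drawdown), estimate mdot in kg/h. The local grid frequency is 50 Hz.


mdot = PI * dP / 1000
mdot = 34.796 * 1262.9 / 1000
mdot = 43.94387 kg/s
Convert: 43.94387 kg/s * 3600.0 = 1.5820e+05 kg/h
mdot = 1.5820e+05 kg/h


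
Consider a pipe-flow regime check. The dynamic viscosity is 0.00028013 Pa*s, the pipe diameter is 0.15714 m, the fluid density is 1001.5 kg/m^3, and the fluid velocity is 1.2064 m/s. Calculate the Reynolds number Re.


Re = rho * vel * D / mu
Re = 1001.5 * 1.2064 * 0.15714 / 0.00028013
Re = 6.7775e+05


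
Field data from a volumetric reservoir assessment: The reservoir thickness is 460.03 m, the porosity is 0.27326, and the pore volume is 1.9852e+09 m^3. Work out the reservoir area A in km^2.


A = Vp / (1e6 * hr * phi)
A = 1.9852e+09 / (1e6 * 460.03 * 0.27326)
A = 15.792 km^2


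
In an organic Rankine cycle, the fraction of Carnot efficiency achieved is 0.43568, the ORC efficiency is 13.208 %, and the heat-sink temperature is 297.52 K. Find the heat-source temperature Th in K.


Th = Tc / (1 - (eta_orc/100)/f)
Th = 297.52 / (1 - (13.208/100)/0.43568)
Th = 426.95 K


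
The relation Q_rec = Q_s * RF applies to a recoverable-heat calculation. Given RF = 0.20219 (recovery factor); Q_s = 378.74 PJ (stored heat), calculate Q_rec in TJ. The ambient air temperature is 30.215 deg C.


Q_rec = Q_s * RF
Q_rec = 378.74 * 0.20219
Q_rec = 76.57744 PJ
Convert: 76.57744 PJ * 1000.0 = 76577 TJ
Q_rec = 76577 TJ


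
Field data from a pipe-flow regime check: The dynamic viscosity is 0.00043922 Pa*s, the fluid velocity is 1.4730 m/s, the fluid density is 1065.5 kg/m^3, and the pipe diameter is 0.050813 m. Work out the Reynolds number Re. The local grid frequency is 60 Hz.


Re = rho * vel * D / mu
Re = 1065.5 * 1.4730 * 0.050813 / 0.00043922
Re = 1.8157e+05


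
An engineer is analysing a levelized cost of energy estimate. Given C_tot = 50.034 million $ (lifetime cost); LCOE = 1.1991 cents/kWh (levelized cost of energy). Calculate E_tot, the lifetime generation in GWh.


E_tot = C_tot / LCOE * 100
E_tot = 50.034 / 1.1991 * 100
E_tot = 4172.6 GWh


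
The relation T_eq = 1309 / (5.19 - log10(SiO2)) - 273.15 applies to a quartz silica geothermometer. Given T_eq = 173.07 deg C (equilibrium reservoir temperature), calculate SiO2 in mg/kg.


SiO2 = 10^(5.19 - 1309/(T_eq + 273.15))
SiO2 = 10^(5.19 - 1309/(173.07 + 273.15))
SiO2 = 180.50 mg/kg


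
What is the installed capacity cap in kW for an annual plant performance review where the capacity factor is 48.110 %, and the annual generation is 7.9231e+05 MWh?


cap = E_a / (CF/100 * 8760)
cap = 7.9231e+05 / (48.110/100 * 8760)
cap = 187.9991 MW
Convert: 187.9991 MW * 1000.0 = 1.8800e+05 kW
cap = 1.8800e+05 kW


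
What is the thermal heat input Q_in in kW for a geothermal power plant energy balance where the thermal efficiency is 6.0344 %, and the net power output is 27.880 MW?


Q_in = W_net / (eta / 100)
Q_in = 27.880 / (6.0344 / 100)
Q_in = 462.0178 MW
Convert: 462.0178 MW * 1000.0 = 4.6202e+05 kW
Q_in = 4.6202e+05 kW


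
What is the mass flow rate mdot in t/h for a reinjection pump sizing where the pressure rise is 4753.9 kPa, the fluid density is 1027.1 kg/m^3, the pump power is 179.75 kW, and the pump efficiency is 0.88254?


mdot = P_pump * rho * eta / dP
mdot = 179.75 * 1027.1 * 0.88254 / 4753.9
mdot = 34.27409 kg/s
Convert: 34.27409 kg/s * 3.6 = 123.39 t/h
mdot = 123.39 t/h


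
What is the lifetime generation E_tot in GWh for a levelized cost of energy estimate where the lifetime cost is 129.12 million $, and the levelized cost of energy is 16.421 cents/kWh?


E_tot = C_tot / LCOE * 100
E_tot = 129.12 / 16.421 * 100
E_tot = 786.31 GWh


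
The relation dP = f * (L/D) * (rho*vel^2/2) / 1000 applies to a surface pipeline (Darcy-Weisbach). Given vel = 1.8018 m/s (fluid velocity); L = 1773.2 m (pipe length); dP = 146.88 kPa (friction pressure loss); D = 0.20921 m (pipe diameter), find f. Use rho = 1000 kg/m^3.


f = dP*1000 / ((L/D)*(rho*vel^2/2))
f = 146.88*1000 / ((1773.2/0.20921)*(1000*1.8018^2/2))
f = 0.010676


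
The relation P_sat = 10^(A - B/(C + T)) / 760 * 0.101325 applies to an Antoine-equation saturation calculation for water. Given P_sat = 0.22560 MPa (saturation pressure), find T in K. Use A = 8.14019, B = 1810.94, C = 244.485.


T = B / (A - log10(P_sat * 760 / 0.101325)) - C
T = 1810.94 / (8.14019 - log10(0.22560 * 760 / 0.101325)) - 244.485
T = 124.2102 deg C
Convert to K: 124.2102 + 273.15 = 397.36 K
T = 397.36 K


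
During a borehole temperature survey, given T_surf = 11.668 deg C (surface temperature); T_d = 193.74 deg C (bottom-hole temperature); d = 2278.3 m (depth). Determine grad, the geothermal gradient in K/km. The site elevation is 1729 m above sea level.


grad = (T_d - T_surf) / d * 1000
grad = (193.74 - 11.668) / 2278.3 * 1000
grad = 79.91573 deg C/km
Convert: 79.91573 deg C/km * 1.0 = 79.916 K/km
grad = 79.916 K/km


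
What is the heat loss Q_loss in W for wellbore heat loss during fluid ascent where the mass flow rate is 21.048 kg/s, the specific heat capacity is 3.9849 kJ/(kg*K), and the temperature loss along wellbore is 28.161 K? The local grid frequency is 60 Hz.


Q_loss = mdot * cp * dT
Q_loss = 21.048 * 3.9849 * 28.161
Q_loss = 2361.981 kW
Convert: 2361.981 kW * 1000.0 = 2.3620e+06 W
Q_loss = 2.3620e+06 W


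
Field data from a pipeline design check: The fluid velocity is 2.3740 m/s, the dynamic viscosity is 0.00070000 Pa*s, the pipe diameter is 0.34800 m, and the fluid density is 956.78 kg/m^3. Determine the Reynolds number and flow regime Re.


Step 1: Re = rho*vel*D/mu = 956.78*2.374*0.348/0.0007 = 1.1292e+06
Step 2: Re = 1.1292e+06 > 4000, so flow is turbulent.
Re = 1.1292e+06 (turbulent)


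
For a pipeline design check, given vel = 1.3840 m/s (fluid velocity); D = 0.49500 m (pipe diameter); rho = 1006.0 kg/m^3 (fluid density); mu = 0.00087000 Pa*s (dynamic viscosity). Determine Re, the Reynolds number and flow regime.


Step 1: Re = rho*vel*D/mu = 1006.0*1.384*0.495/0.00087 = 7.9217e+05
Step 2: Re = 7.9217e+05 > 4000, so flow is turbulent.
Re = 7.9217e+05 (turbulent)


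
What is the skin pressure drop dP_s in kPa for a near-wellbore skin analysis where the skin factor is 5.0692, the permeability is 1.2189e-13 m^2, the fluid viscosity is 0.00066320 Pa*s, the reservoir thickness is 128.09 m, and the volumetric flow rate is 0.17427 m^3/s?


dP_s = S * q * mu / (2*pi*k*hr) / 1000
dP_s = 5.0692 * 0.17427 * 0.00066320 / (2*pi*1.2189e-13*128.09) / 1000
dP_s = 5972.3 kPa


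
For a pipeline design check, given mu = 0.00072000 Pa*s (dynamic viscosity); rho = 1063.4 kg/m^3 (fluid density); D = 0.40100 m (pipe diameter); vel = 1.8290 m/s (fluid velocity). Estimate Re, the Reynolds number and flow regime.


Step 1: Re = rho*vel*D/mu = 1063.4*1.829*0.401/0.00072 = 1.0832e+06
Step 2: Re = 1.0832e+06 > 4000, so flow is turbulent.
Re = 1.0832e+06 (turbulent)


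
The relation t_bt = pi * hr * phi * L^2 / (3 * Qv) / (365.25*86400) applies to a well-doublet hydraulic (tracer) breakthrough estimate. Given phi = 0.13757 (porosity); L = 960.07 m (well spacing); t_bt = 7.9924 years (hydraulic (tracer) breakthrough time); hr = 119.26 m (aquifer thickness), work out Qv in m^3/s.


Qv = pi*hr*phi*L^2 / (3*t_bt*365.25*86400)
Qv = pi*119.26*0.13757*960.07^2 / (3*7.9924*365.25*86400)
Qv = 0.062787 m^3/s


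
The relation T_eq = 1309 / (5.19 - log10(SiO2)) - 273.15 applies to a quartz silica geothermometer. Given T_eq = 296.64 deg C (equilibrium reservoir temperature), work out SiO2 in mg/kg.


SiO2 = 10^(5.19 - 1309/(T_eq + 273.15))
SiO2 = 10^(5.19 - 1309/(296.64 + 273.15))
SiO2 = 781.02 mg/kg


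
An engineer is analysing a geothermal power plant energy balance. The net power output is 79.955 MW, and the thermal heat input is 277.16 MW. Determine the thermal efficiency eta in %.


eta = W_net / Q_in * 100
eta = 79.955 / 277.16 * 100
eta = 28.848 %


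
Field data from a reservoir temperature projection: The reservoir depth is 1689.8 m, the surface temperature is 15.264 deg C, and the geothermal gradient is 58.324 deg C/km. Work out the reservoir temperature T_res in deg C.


T_res = T_surf + grad * d / 1000
T_res = 15.264 + 58.324 * 1689.8 / 1000
T_res = 113.82 deg C


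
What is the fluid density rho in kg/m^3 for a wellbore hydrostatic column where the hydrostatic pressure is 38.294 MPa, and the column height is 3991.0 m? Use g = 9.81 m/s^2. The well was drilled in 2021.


rho = P * 1e6 / (g * h)
rho = 38.294 * 1e6 / (9.81 * 3991.0)
rho = 978.09 kg/m^3


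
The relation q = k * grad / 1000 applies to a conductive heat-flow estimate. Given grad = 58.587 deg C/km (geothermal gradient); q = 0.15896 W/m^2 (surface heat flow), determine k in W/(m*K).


k = q * 1000 / grad
k = 0.15896 * 1000 / 58.587
k = 2.7132 W/(m*K)


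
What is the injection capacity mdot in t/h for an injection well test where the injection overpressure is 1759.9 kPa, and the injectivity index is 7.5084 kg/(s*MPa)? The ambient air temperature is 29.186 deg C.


mdot = II * dP / 1000
mdot = 7.5084 * 1759.9 / 1000
mdot = 13.21403 kg/s
Convert: 13.21403 kg/s * 3.6 = 47.571 t/h
mdot = 47.571 t/h


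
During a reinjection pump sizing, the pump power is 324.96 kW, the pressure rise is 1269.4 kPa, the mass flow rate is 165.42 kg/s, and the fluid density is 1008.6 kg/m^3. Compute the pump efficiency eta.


eta = mdot * dP / (rho * P_pump)
eta = 165.42 * 1269.4 / (1008.6 * 324.96)
eta = 0.64067


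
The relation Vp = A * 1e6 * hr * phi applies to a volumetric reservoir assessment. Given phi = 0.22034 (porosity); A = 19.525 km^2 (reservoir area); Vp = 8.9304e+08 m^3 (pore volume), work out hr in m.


hr = Vp / (A * 1e6 * phi)
hr = 8.9304e+08 / (19.525 * 1e6 * 0.22034)
hr = 207.58 m


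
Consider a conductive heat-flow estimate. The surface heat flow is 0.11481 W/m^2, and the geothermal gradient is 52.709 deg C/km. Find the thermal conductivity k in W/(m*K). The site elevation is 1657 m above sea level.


k = q * 1000 / grad
k = 0.11481 * 1000 / 52.709
k = 2.1782 W/(m*K)


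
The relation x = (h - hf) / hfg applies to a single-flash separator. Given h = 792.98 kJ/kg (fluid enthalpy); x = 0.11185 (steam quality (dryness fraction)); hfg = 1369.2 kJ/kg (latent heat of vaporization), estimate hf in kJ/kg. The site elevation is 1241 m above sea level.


hf = h - x * hfg
hf = 792.98 - 0.11185 * 1369.2
hf = 639.83 kJ/kg


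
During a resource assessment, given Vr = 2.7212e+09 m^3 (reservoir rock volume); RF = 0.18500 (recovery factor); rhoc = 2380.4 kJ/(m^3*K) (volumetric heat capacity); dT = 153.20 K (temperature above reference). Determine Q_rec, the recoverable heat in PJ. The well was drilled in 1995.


Step 1: Q_s = Vr*rhoc*dT/1e12 = 2.7212e+09*2380.4*153.2/1e12 = 992.3598 PJ
Step 2: Q_rec = Q_s * RF = 992.3598 * 0.185 = 183.59 PJ
Q_rec = 183.59 PJ


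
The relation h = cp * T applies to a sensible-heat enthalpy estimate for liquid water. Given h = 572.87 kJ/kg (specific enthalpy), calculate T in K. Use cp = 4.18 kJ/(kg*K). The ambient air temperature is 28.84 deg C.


T = h / cp
T = 572.87 / 4.18
T = 137.0502 deg C
Convert to K: 137.0502 + 273.15 = 410.20 K
T = 410.20 K


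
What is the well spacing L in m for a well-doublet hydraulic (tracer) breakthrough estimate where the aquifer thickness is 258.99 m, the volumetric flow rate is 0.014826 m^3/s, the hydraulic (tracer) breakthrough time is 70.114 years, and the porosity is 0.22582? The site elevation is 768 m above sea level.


L = sqrt(t_bt*365.25*86400*3*Qv / (pi*hr*phi))
L = sqrt(70.114*365.25*86400*3*0.014826 / (pi*258.99*0.22582))
L = 731.86 m


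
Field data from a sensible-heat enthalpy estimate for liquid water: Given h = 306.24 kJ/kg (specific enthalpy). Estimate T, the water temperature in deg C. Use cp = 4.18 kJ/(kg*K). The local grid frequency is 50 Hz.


T = h / cp
T = 306.24 / 4.18
T = 73.263 deg C


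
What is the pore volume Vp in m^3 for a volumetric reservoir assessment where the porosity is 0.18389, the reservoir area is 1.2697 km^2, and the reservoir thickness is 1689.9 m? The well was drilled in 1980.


Vp = A * 1e6 * hr * phi
Vp = 1.2697 * 1e6 * 1689.9 * 0.18389
Vp = 3.9457e+08 m^3


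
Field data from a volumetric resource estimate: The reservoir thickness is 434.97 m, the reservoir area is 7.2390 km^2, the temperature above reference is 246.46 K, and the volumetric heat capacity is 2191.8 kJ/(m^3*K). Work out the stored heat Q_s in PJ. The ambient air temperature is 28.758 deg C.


Step 1: Vr = A*1e6*hr = 7.239*1e6*434.97 = 3.148748e+09 m^3
Step 2: Q_s = Vr*rhoc*dT/1e12 = 3.148748e+09*2191.8*246.46/1e12 = 1700.9 PJ
Q_s = 1700.9 PJ


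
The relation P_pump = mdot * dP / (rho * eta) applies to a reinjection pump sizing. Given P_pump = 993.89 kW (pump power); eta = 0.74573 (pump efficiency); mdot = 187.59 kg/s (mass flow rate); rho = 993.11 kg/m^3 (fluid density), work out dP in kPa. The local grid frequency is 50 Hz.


dP = P_pump * rho * eta / mdot
dP = 993.89 * 993.11 * 0.74573 / 187.59
dP = 3923.8 kPa


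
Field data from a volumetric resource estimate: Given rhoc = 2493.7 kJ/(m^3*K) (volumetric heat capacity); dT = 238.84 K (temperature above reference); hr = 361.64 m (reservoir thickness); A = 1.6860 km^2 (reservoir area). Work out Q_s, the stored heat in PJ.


Step 1: Vr = A*1e6*hr = 1.686*1e6*361.64 = 6.097250e+08 m^3
Step 2: Q_s = Vr*rhoc*dT/1e12 = 6.097250e+08*2493.7*238.84/1e12 = 363.15 PJ
Q_s = 363.15 PJ


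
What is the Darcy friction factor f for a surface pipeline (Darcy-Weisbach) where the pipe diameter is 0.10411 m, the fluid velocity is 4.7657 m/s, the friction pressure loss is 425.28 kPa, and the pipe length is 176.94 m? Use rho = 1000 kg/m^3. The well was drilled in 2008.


f = dP*1000 / ((L/D)*(rho*vel^2/2))
f = 425.28*1000 / ((176.94/0.10411)*(1000*4.7657^2/2))
f = 0.022035


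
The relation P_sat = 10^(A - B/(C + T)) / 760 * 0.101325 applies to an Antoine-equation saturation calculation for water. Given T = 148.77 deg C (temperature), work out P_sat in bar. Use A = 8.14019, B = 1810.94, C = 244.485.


P_sat = 10^(A - B/(C + T)) / 760 * 0.101325
P_sat = 10^(8.14019 - 1810.94/(244.485 + 148.77)) / 760 * 0.101325
P_sat = 0.4571842 MPa
Convert: 0.4571842 MPa * 10.0 = 4.5718 bar
P_sat = 4.5718 bar


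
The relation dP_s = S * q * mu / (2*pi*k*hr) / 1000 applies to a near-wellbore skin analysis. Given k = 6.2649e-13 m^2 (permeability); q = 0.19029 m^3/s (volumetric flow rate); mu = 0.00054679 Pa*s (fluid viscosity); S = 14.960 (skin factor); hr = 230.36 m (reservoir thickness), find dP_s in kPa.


dP_s = S * q * mu / (2*pi*k*hr) / 1000
dP_s = 14.960 * 0.19029 * 0.00054679 / (2*pi*6.2649e-13*230.36) / 1000
dP_s = 1716.6 kPa


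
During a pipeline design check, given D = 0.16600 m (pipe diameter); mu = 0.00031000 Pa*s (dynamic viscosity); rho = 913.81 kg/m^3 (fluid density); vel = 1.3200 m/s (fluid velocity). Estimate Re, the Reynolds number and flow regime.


Step 1: Re = rho*vel*D/mu = 913.81*1.32*0.166/0.00031 = 6.4592e+05
Step 2: Re = 6.4592e+05 > 4000, so flow is turbulent.
Re = 6.4592e+05 (turbulent)


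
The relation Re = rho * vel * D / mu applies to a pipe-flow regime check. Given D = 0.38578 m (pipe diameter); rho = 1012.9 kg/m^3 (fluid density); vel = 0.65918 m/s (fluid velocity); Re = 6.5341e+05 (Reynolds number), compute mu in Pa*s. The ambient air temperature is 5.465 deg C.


mu = rho * vel * D / Re
mu = 1012.9 * 0.65918 * 0.38578 / 6.5341e+05
mu = 0.00039421 Pa*s


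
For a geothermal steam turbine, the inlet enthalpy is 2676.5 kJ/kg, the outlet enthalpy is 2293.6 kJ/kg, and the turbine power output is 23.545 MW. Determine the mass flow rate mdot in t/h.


mdot = P * 1000 / (h_in - h_out)
mdot = 23.545 * 1000 / (2676.5 - 2293.6)
mdot = 61.49125 kg/s
Convert: 61.49125 kg/s * 3.6 = 221.37 t/h
mdot = 221.37 t/h


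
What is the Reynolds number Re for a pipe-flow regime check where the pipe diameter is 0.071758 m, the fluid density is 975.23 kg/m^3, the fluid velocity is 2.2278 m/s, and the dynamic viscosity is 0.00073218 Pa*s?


Re = rho * vel * D / mu
Re = 975.23 * 2.2278 * 0.071758 / 0.00073218
Re = 2.1293e+05


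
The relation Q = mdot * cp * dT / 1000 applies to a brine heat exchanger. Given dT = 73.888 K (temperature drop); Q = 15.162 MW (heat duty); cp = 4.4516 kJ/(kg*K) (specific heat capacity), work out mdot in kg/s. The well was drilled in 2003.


mdot = Q * 1000 / (cp * dT)
mdot = 15.162 * 1000 / (4.4516 * 73.888)
mdot = 46.096 kg/s


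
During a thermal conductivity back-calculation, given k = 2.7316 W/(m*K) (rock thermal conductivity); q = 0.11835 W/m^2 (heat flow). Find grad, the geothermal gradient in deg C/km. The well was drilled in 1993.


grad = q / k * 1000
grad = 0.11835 / 2.7316 * 1000
grad = 43.326 deg C/km


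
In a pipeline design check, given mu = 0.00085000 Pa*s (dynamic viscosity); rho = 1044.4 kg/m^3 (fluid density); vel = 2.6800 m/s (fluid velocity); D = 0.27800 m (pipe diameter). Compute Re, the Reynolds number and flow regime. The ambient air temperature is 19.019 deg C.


Step 1: Re = rho*vel*D/mu = 1044.4*2.68*0.278/0.00085 = 9.1544e+05
Step 2: Re = 9.1544e+05 > 4000, so flow is turbulent.
Re = 9.1544e+05 (turbulent)


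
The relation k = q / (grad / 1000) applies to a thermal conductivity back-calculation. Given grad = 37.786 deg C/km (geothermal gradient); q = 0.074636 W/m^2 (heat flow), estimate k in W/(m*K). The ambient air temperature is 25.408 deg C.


k = q / (grad / 1000)
k = 0.074636 / (37.786 / 1000)
k = 1.9752 W/(m*K)


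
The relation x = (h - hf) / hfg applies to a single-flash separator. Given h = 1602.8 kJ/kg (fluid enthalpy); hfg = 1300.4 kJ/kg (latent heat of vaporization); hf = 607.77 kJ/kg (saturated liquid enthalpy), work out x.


x = (h - hf) / hfg
x = (1602.8 - 607.77) / 1300.4
x = 0.76517


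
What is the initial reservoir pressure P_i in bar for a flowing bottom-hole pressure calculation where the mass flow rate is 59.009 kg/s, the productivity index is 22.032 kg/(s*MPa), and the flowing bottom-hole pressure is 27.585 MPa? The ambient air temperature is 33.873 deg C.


P_i = P_wf + mdot / PI
P_i = 27.585 + 59.009 / 22.032
P_i = 30.26333 MPa
Convert: 30.26333 MPa * 10.0 = 302.63 bar
P_i = 302.63 bar


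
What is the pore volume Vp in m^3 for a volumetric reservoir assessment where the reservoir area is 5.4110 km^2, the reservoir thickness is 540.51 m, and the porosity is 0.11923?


Vp = A * 1e6 * hr * phi
Vp = 5.4110 * 1e6 * 540.51 * 0.11923
Vp = 3.4871e+08 m^3


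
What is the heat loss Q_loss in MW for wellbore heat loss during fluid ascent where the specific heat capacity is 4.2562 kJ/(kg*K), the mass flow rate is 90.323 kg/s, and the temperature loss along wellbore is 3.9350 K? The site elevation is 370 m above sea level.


Q_loss = mdot * cp * dT
Q_loss = 90.323 * 4.2562 * 3.9350
Q_loss = 1512.743 kW
Convert: 1512.743 kW * 0.001 = 1.5127 MW
Q_loss = 1.5127 MW


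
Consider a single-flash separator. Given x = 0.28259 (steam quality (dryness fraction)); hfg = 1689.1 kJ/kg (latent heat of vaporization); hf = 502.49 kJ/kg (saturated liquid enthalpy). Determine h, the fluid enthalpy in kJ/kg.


h = hf + x * hfg
h = 502.49 + 0.28259 * 1689.1
h = 979.81 kJ/kg


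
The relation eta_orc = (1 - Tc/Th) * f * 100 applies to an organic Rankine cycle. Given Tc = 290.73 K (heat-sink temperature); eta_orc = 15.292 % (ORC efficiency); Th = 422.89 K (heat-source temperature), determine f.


f = (eta_orc/100) / (1 - Tc/Th)
f = (15.292/100) / (1 - 290.73/422.89)
f = 0.48932


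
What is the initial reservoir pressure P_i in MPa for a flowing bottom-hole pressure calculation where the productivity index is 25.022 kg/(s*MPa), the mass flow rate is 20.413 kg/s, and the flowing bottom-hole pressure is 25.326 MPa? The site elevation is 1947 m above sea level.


P_i = P_wf + mdot / PI
P_i = 25.326 + 20.413 / 25.022
P_i = 26.142 MPa


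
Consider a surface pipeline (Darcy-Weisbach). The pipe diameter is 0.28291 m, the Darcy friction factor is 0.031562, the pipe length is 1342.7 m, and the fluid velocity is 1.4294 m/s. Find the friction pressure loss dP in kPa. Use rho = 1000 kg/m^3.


dP = f * (L/D) * (rho*vel^2/2) / 1000
dP = 0.031562 * (1342.7/0.28291) * (1000*1.4294^2/2) / 1000
dP = 153.03 kPa


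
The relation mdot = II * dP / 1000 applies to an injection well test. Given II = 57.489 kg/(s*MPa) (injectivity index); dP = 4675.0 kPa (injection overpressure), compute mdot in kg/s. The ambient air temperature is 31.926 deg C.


mdot = II * dP / 1000
mdot = 57.489 * 4675.0 / 1000
mdot = 268.76 kg/s


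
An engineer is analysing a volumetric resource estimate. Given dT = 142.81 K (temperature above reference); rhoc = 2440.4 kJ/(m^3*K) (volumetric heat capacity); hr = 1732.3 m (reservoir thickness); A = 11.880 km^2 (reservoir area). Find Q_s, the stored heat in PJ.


Step 1: Vr = A*1e6*hr = 11.88*1e6*1732.3 = 2.057972e+10 m^3
Step 2: Q_s = Vr*rhoc*dT/1e12 = 2.057972e+10*2440.4*142.81/1e12 = 7172.3 PJ
Q_s = 7172.3 PJ


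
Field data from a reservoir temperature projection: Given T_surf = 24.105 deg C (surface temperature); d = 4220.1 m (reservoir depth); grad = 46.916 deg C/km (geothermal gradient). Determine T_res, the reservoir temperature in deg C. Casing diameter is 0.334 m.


T_res = T_surf + grad * d / 1000
T_res = 24.105 + 46.916 * 4220.1 / 1000
T_res = 222.10 deg C


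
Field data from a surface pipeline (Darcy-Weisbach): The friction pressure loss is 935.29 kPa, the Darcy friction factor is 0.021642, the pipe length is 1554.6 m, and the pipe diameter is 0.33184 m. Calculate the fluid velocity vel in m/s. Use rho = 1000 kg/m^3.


vel = sqrt(dP*1000*2*D / (f*L*rho))
vel = sqrt(935.29*1000*2*0.33184 / (0.021642*1554.6*1000))
vel = 4.2953 m/s
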